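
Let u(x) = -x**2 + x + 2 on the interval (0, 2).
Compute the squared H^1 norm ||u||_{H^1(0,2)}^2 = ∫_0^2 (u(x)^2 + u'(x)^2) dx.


||u||_{H^1}^2 = 166/15

The H^1 norm (squared) on an interval (0, L) is
  ||u||_{H^1}^2 = ∫_0^L u(x)^2 dx + ∫_0^L u'(x)^2 dx.
Compute u'(x) = 1 - 2*x.
Then u(x)^2 = x**4 - 2*x**3 - 3*x**2 + 4*x + 4 and u'(x)^2 = 4*x**2 - 4*x + 1.
Integrate each monomial from 0 to 2 using ∫_0^2 c·x^n dx = c·2^(n+1)/(n+1):
  ∫_0^2 u(x)^2 dx = ∫_0^2 (x^4 - 2*x^3 - 3*x^2 + 4*x + 4) dx. Term by term:
    ∫_0^2 x^4 dx = 32/5;  ∫_0^2 -2*x^3 dx = -8;  ∫_0^2 -3*x^2 dx = -8;
    ∫_0^2 4*x dx = 8;  ∫_0^2 4 dx = 8.
  Sum: 32/5 − 8 − 8 + 8 + 8 = 32/5.
  ∫_0^2 u'(x)^2 dx = ∫_0^2 (4*x^2 - 4*x + 1) dx. Term by term:
    ∫_0^2 4*x^2 dx = 32/3;  ∫_0^2 -4*x dx = -8;  ∫_0^2 1 dx = 2.
  Sum: 32/3 − 8 + 2 = 14/3.
Adding: ||u||_{H^1}^2 = 32/5 + 14/3 = 166/15.


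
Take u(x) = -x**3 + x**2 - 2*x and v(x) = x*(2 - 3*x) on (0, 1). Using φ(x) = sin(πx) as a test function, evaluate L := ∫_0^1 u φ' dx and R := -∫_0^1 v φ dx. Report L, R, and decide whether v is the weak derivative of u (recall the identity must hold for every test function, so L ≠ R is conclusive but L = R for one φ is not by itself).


LHS = -12/π^3 + 5/π, RHS = (-12 + π^2)/π^3. No, v is not the weak derivative of u.

u(x) = -x**3 + x**2 - 2*x, classical derivative u'(x) = -3*x**2 + 2*x - 2.
φ(x) = sin(πx), so φ'(x) = π*cos(π*x).
Note φ(0) = φ(1) = 0, so the boundary term u·φ vanishes.
LHS = ∫_0^1 u(x) φ'(x) dx = ∫_0^1 (-π*x^3*cos(π*x) + π*x^2*cos(π*x) - 2*π*x*cos(π*x)) dx. Term by term:
  ∫_0^1 π*x^2*cos(π*x) dx = -2/π;  ∫_0^1 -π*x^3*cos(π*x) dx = -12/π^3 + 3/π;  ∫_0^1 -2*π*x*cos(π*x) dx = 4/π.
Sum: -2/π + -12/π^3 + 3/π + 4/π = -12/π^3 + 5/π.
So LHS = -12/π^3 + 5/π.
∫_0^1 v(x) φ(x) dx = ∫_0^1 (-3*x^2*sin(π*x) + 2*x*sin(π*x)) dx. Term by term:
  ∫_0^1 -3*x^2*sin(π*x) dx = -3/π + 12/π^3;  ∫_0^1 2*x*sin(π*x) dx = 2/π.
Sum: -3/π + 12/π^3 + 2/π = (12 - π^2)/π^3.
So RHS = -∫_0^1 v(x) φ(x) dx = (-12 + π^2)/π^3.
LHS − RHS = 4/π ≠ 0, so the identity fails.
(For a valid weak derivative the identity must hold for EVERY test function, in particular this one. The failure shows v is NOT the weak derivative of u.)
Correct weak derivative would be u'(x) = -3*x**2 + 2*x - 2.


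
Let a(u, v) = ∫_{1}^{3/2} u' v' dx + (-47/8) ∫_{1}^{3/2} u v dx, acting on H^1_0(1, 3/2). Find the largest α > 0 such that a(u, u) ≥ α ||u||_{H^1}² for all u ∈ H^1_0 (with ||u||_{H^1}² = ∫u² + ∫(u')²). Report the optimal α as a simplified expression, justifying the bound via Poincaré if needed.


α = (-47 + 32*π^2)/(8*(1 + 4*π^2))

Coercivity of a(·,·) on H^1_0(1, 3/2) means a(u, u) ≥ α ||u||_{H^1}² for every u ∈ H^1_0.
The interval has length L = 1/2, and Poincaré/coercivity depend only on L. Here a(u, u) = ∫(u')² + (-47/8)·∫u².
Here c = -47/8 < 0 with |c| < (π/L)² = 4*π^2, so coercivity still holds. The condition a(u,u) ≥ α||u||_{H^1}² reads (1−α)∫(u')² ≥ (α−c)∫u². Any admissible α is ≤ 1 (rapidly oscillating u have ∫u²/∫(u')² → 0), and α = 1 would force 0 ≥ (1−c)∫u², impossible since c < 1; so 1−α > 0. By the sharp Poincaré inequality on H^1_0 of an interval of length L, ∫(u')² ≥ (π/L)²∫u² with equality for the first sine mode sin(π(x−x₀)/L) (x₀ the left endpoint), so the inequality holds for all u iff (1−α)(π/L)² ≥ α − c, i.e. α ≤ ((π/L)² + c)/((π/L)² + 1) = (1 + c(L/π)²)/(1 + (L/π)²). (Direct route, valid since c ≤ 0: Poincaré gives c∫u² ≥ c(L/π)²∫(u')², so a(u,u) ≥ (1 + c(L/π)²)∫(u')², while ||u||_{H^1}² ≤ (1 + (L/π)²)∫(u')²; dividing yields the same α.) With (π/L)² = 4*π^2 and c = -47/8, the largest admissible constant is α = ((π/L)² + c)/((π/L)² + 1).
Simplifying, α = (-47 + 32*π^2)/(8*(1 + 4*π^2)).


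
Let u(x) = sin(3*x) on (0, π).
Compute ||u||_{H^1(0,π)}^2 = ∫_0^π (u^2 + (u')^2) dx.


||u||_{H^1(0,π)}^2 = 5*π

u'(x) = 3*cos(3*x).
Expand u² and (u')² and integrate term by term on (0, π), using: for integers n ≥ 1, ∫_0^π sin²(nx) dx = ∫_0^π cos²(nx) dx = π/2; for n ≠ n', ∫_0^π sin(nx)sin(n'x) dx = ∫_0^π cos(nx)cos(n'x) dx = 0; and by product-to-sum, ∫_0^π sin(nx)cos(n'x) dx = ½∫_0^π [sin((n+n')x) + sin((n−n')x)] dx, which is 0 when n+n' is even and 2n/(n²−n'²) when n+n' is odd (it need not vanish on (0, π)).
  u² squared terms: (1)²·∫sin(3x)² dx = 1·π/2 = π/2.
  So ∫_0^π u² dx = π/2.
  (u')² squared terms: (3)²·∫cos(3x)² dx = 9·π/2 = 9*π/2.
  So ∫_0^π (u')² dx = 9*π/2.
||u||_{H^1}^2 = (π/2) + (9*π/2) = 5*π.


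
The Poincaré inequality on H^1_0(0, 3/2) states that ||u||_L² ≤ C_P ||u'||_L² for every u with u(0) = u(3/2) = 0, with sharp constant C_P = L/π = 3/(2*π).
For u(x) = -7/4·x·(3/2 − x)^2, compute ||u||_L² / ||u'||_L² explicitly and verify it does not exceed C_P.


||u||_L² / ||u'||_L² = 3*sqrt(14)/28 < C_P = 3/(2*π).

u(x) = -7/4·x·(3/2 − x)^2, so u'(x) = -21*x^2/4 + 21*x/2 - 63/16.
u(x) = -7/4·x·(3/2 − x)^2 vanishes at x = 0 and x = 3/2, so u ∈ H^1_0(0, 3/2). Differentiate via the product rule and integrate the resulting polynomials term by term.
  ∫_0^3/2 u² dx = ∫_0^3/2 (49*x^6/16 - 147*x^5/8 + 1323*x^4/32 - 1323*x^3/32 + 3969*x^2/256) dx. Term by term:
    ∫_0^3/2 49*x^6/16 dx = 15309/2048;  ∫_0^3/2 -147*x^5/8 dx = -35721/1024;  ∫_0^3/2 1323*x^4/32 dx = 321489/5120;
    ∫_0^3/2 -1323*x^3/32 dx = -107163/2048;  ∫_0^3/2 3969*x^2/256 dx = 35721/2048.
  Sum: 15309/2048 − 35721/1024 + 321489/5120 − 107163/2048 + 35721/2048 = 5103/10240.
  ∫_0^3/2 (u')² dx = ∫_0^3/2 (441*x^4/16 - 441*x^3/4 + 4851*x^2/32 - 1323*x/16 + 3969/256) dx. Term by term:
    ∫_0^3/2 441*x^4/16 dx = 107163/2560;  ∫_0^3/2 -441*x^3/4 dx = -35721/256;  ∫_0^3/2 4851*x^2/32 dx = 43659/256;
    ∫_0^3/2 -1323*x/16 dx = -11907/128;  ∫_0^3/2 3969/256 dx = 11907/512.
  Sum: 107163/2560 − 35721/256 + 43659/256 − 11907/128 + 11907/512 = 3969/1280.
∫_0^3/2 u² dx = 5103/10240, so ||u||_L² = 27*sqrt(70)/320.
∫_0^3/2 (u')² dx = 3969/1280, so ||u'||_L² = 63*sqrt(5)/80.
Ratio ||u||_L² / ||u'||_L² = 3*sqrt(14)/28.
Sharp Poincaré constant on H^1_0(0, 3/2) is C_P = L/π = 3/(2*π), achieved by sin(2*π/3·x).
A polynomial bump cannot attain the sharp Poincaré constant (only the first sine eigenfunction does), so the ratio is strictly less than C_P, consistent with ||u||_L² ≤ C_P ||u'||_L².


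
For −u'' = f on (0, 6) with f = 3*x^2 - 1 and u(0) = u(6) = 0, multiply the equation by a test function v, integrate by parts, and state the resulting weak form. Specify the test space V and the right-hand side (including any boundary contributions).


V = H^1_0(0, 6) (so v(0) = v(6) = 0); weak form: ∫_0^6 u'v' dx = ∫_0^6 (3*x^2 - 1) v dx for all v ∈ V.

Multiply both sides by a test function v and integrate from 0 to 6:
  ∫_0^6 −u''(x) v(x) dx = ∫_0^6 f(x) v(x) dx.
Integrate the LHS by parts once:
  ∫_0^6 −u'' v dx = −[u'(x) v(x)]_0^6 + ∫_0^6 u'(x) v'(x) dx.
Thus ∫_0^6 u'(x) v'(x) dx = ∫_0^6 f(x) v(x) dx + [u'(x) v(x)]_0^6.
Choose V so that boundary terms are either known or forced to vanish.
u is Dirichlet: u(0) = u(6) = 0. Let V = H^1_0(0, 6); then v(0) = v(6) = 0, and [u' v]_0^6 = 0.
Weak formulation: find u (satisfying any essential BC) such that ∫_0^6 u'(x) v'(x) dx = ∫_0^6 f v dx for all v ∈ V.
Substituting f(x) = 3*x^2 - 1, the right-hand side is ∫_0^6 (3*x^2 - 1) v dx.


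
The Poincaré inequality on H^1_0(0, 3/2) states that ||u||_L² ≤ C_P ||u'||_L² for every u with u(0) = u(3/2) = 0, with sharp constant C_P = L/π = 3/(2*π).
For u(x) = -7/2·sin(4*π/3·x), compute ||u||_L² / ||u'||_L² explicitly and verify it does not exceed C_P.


||u||_L² / ||u'||_L² = 3/(4*π) < C_P = 3/(2*π).

u(x) = -7/2·sin(4*π/3·x), so u'(x) = -14*π*cos(4*π*x/3)/3.
Writing u(x) = A·sin(kπx/L) with A = -7/2 and k = 2, use ∫_0^L sin²(kπx/L) dx = L/2 and ∫_0^L cos²(kπx/L) dx = L/2.
u² = 49/4·sin²(4*π/3·x) and (u')² = 196*π^2/9·cos²(4*π/3·x), and each of sin², cos² integrates to L/2 = 3/4 over (0, 3/2).
∫_0^3/2 u² dx = 147/16, so ||u||_L² = 7*sqrt(3)/4.
∫_0^3/2 (u')² dx = 49*π^2/3, so ||u'||_L² = 7*sqrt(3)*π/3.
Ratio ||u||_L² / ||u'||_L² = 3/(4*π).
Sharp Poincaré constant on H^1_0(0, 3/2) is C_P = L/π = 3/(2*π), achieved by sin(2*π/3·x).
This is the k = 2 harmonic; the ratio L/(kπ) is strictly less than C_P = L/π, consistent with the sharp inequality ||u||_L² ≤ C_P ||u'||_L².


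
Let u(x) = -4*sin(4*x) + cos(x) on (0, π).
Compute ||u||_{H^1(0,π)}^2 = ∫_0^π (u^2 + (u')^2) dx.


||u||_{H^1(0,π)}^2 = -128/15 + 137*π

u'(x) = -sin(x) - 16*cos(4*x).
Expand u² and (u')² and integrate term by term on (0, π), using: for integers n ≥ 1, ∫_0^π sin²(nx) dx = ∫_0^π cos²(nx) dx = π/2; for n ≠ n', ∫_0^π sin(nx)sin(n'x) dx = ∫_0^π cos(nx)cos(n'x) dx = 0; and by product-to-sum, ∫_0^π sin(nx)cos(n'x) dx = ½∫_0^π [sin((n+n')x) + sin((n−n')x)] dx, which is 0 when n+n' is even and 2n/(n²−n'²) when n+n' is odd (it need not vanish on (0, π)).
  u² squared terms: (-4)²·∫sin(4x)² dx = 16·π/2 = 8*π;  (1)²·∫cos(x)² dx = 1·π/2 = π/2.
  u² cross terms: 2·(-4)·(1)·∫sin(4x)·cos(x) dx = -8·(8/15) = -64/15.
  So ∫_0^π u² dx = 8*π + π/2 − 64/15 = -64/15 + 17*π/2.
  (u')² squared terms: (-1)²·∫sin(x)² dx = 1·π/2 = π/2;  (-16)²·∫cos(4x)² dx = 256·π/2 = 128*π.
  (u')² cross terms: 2·(-1)·(-16)·∫sin(x)·cos(4x) dx = 32·(-2/15) = -64/15.
  So ∫_0^π (u')² dx = π/2 + 128*π − 64/15 = -64/15 + 257*π/2.
||u||_{H^1}^2 = (-64/15 + 17*π/2) + (-64/15 + 257*π/2) = -128/15 + 137*π.


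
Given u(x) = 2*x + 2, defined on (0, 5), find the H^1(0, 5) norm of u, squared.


||u||_{H^1}^2 = 920/3

The H^1 norm (squared) on an interval (0, L) is
  ||u||_{H^1}^2 = ∫_0^L u(x)^2 dx + ∫_0^L u'(x)^2 dx.
Compute u'(x) = 2.
Then u(x)^2 = 4*x**2 + 8*x + 4 and u'(x)^2 = 4.
Integrate each monomial from 0 to 5 using ∫_0^5 c·x^n dx = c·5^(n+1)/(n+1):
  ∫_0^5 u(x)^2 dx = ∫_0^5 (4*x^2 + 8*x + 4) dx. Term by term:
    ∫_0^5 4*x^2 dx = 500/3;  ∫_0^5 8*x dx = 100;  ∫_0^5 4 dx = 20.
  Sum: 500/3 + 100 + 20 = 860/3.
  ∫_0^5 u'(x)^2 dx = ∫_0^5 (4) dx. Term by term:
    ∫_0^5 4 dx = 20.
Adding: ||u||_{H^1}^2 = 860/3 + 20 = 920/3.


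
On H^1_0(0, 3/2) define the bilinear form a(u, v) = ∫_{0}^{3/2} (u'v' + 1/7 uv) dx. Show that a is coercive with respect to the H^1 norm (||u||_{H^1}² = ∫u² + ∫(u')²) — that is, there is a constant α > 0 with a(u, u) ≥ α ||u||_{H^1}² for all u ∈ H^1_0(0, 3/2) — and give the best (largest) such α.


α = (9 + 28*π^2)/(7*(9 + 4*π^2))

Coercivity of a(·,·) on H^1_0(0, 3/2) means a(u, u) ≥ α ||u||_{H^1}² for every u ∈ H^1_0.
The interval has length L = 3/2, and Poincaré/coercivity depend only on L. Here a(u, u) = ∫(u')² + (1/7)·∫u².
Here 0 < c = 1/7 < 1. The condition a(u,u) ≥ α||u||_{H^1}² reads (1−α)∫(u')² ≥ (α−c)∫u². Any admissible α is ≤ 1 (rapidly oscillating u have ∫u²/∫(u')² → 0), and α = 1 would force 0 ≥ (1−c)∫u², impossible since c < 1; so 1−α > 0. By the sharp Poincaré inequality on H^1_0 of an interval of length L, ∫(u')² ≥ (π/L)²∫u² with equality for the first sine mode sin(π(x−x₀)/L) (x₀ the left endpoint), so the inequality holds for all u iff (1−α)(π/L)² ≥ α − c, i.e. α ≤ ((π/L)² + c)/((π/L)² + 1) = (1 + c(L/π)²)/(1 + (L/π)²). With (π/L)² = 4*π^2/9 and c = 1/7, the largest admissible constant is α = ((π/L)² + c)/((π/L)² + 1).
Simplifying, α = (9 + 28*π^2)/(7*(9 + 4*π^2)).


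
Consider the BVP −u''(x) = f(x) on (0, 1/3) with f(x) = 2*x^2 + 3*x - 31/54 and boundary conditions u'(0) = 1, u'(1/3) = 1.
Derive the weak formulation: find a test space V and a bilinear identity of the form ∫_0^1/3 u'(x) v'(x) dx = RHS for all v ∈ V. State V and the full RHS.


V = H^1(0, 1/3) (v unrestricted at boundary; u is determined up to an additive constant); weak form: ∫_0^1/3 u'v' dx = ∫_0^1/3 (2*x^2 + 3*x - 31/54) v dx + v(1/3) − v(0) for all v ∈ V.

Multiply both sides by a test function v and integrate from 0 to 1/3:
  ∫_0^1/3 −u''(x) v(x) dx = ∫_0^1/3 f(x) v(x) dx.
Integrate the LHS by parts once:
  ∫_0^1/3 −u'' v dx = −[u'(x) v(x)]_0^1/3 + ∫_0^1/3 u'(x) v'(x) dx.
Thus ∫_0^1/3 u'(x) v'(x) dx = ∫_0^1/3 f(x) v(x) dx + [u'(x) v(x)]_0^1/3.
Choose V so that boundary terms are either known or forced to vanish.
u has inhomogeneous Neumann u'(0) = 1, u'(1/3) = 1. [u' v]_0^1/3 = (1)·v(1/3) − (1)·v(0) = v(1/3) − v(0). Take V = H^1(0, 1/3); boundary term becomes part of RHS.
Weak formulation: find u (satisfying any essential BC) such that ∫_0^1/3 u'(x) v'(x) dx = ∫_0^1/3 f v dx + v(1/3) − v(0) for all v ∈ V (Neumann data are natural BCs: they enter the RHS as boundary terms).
Substituting f(x) = 2*x^2 + 3*x - 31/54, the right-hand side is ∫_0^1/3 (2*x^2 + 3*x - 31/54) v dx + v(1/3) − v(0).
Compatibility check (pure Neumann): taking v ≡ 1 ∈ V gives 0 = ∫_0^1/3 f dx + (1) − (1), i.e. ∫_0^1/3 f dx must equal u'(0) − u'(1/3) = 0. Indeed ∫_0^1/3 (2*x^2 + 3*x - 31/54) dx = 0, so the data are compatible. The solution is then unique only up to an additive constant (fix it e.g. by requiring ∫_0^1/3 u dx = 0).


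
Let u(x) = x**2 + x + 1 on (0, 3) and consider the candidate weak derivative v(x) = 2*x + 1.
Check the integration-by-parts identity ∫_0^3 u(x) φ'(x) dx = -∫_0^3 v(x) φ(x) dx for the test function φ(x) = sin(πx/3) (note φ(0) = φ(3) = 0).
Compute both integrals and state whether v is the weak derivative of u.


LHS = -24/π, RHS = -24/π. Yes, v = u' weakly.

u(x) = x**2 + x + 1, classical derivative u'(x) = 2*x + 1.
φ(x) = sin(πx/3), so φ'(x) = π*cos(π*x/3)/3.
Note φ(0) = φ(3) = 0, so the boundary term u·φ vanishes.
LHS = ∫_0^3 u(x) φ'(x) dx = ∫_0^3 (π*x^2*cos(π*x/3)/3 + π*x*cos(π*x/3)/3 + π*cos(π*x/3)/3) dx. Term by term:
  ∫_0^3 π*cos(π*x/3)/3 dx = 0;  ∫_0^3 π*x*cos(π*x/3)/3 dx = -6/π;  ∫_0^3 π*x^2*cos(π*x/3)/3 dx = -18/π.
Sum: 0 − 6/π − 18/π = -24/π.
So LHS = -24/π.
∫_0^3 v(x) φ(x) dx = ∫_0^3 (2*x*sin(π*x/3) + sin(π*x/3)) dx. Term by term:
  ∫_0^3 2*x*sin(π*x/3) dx = 18/π;  ∫_0^3 sin(π*x/3) dx = 6/π.
Sum: 18/π + 6/π = 24/π.
So RHS = -∫_0^3 v(x) φ(x) dx = -24/π.
LHS = RHS, so the identity holds for this test φ.
Moreover u is smooth here and v(x) = u'(x) = 2*x + 1 pointwise, so the identity holds for every test function. Hence v is the weak derivative of u.


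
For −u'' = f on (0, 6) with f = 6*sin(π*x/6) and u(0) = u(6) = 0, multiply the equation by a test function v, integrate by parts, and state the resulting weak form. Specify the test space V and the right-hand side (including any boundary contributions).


V = H^1_0(0, 6) (so v(0) = v(6) = 0); weak form: ∫_0^6 u'v' dx = ∫_0^6 (6*sin(π*x/6)) v dx for all v ∈ V.

Multiply both sides by a test function v and integrate from 0 to 6:
  ∫_0^6 −u''(x) v(x) dx = ∫_0^6 f(x) v(x) dx.
Integrate the LHS by parts once:
  ∫_0^6 −u'' v dx = −[u'(x) v(x)]_0^6 + ∫_0^6 u'(x) v'(x) dx.
Thus ∫_0^6 u'(x) v'(x) dx = ∫_0^6 f(x) v(x) dx + [u'(x) v(x)]_0^6.
Choose V so that boundary terms are either known or forced to vanish.
u is Dirichlet: u(0) = u(6) = 0. Let V = H^1_0(0, 6); then v(0) = v(6) = 0, and [u' v]_0^6 = 0.
Weak formulation: find u (satisfying any essential BC) such that ∫_0^6 u'(x) v'(x) dx = ∫_0^6 f v dx for all v ∈ V.
Substituting f(x) = 6*sin(π*x/6), the right-hand side is ∫_0^6 (6*sin(π*x/6)) v dx.


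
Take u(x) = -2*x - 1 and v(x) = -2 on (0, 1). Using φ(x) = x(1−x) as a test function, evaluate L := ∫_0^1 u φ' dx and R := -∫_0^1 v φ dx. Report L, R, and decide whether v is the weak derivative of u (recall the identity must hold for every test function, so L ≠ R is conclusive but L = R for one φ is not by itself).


LHS = 1/3, RHS = 1/3. Yes, v = u' weakly.

u(x) = -2*x - 1, classical derivative u'(x) = -2.
φ(x) = x(1−x), so φ'(x) = 1 - 2*x.
Note φ(0) = φ(1) = 0, so the boundary term u·φ vanishes.
LHS = ∫_0^1 u(x) φ'(x) dx = ∫_0^1 (4*x^2 - 1) dx. Term by term:
  ∫_0^1 4*x^2 dx = 4/3;  ∫_0^1 -1 dx = -1.
Sum: 4/3 − 1 = 1/3.
So LHS = 1/3.
∫_0^1 v(x) φ(x) dx = ∫_0^1 (2*x^2 - 2*x) dx. Term by term:
  ∫_0^1 2*x^2 dx = 2/3;  ∫_0^1 -2*x dx = -1.
Sum: 2/3 − 1 = -1/3.
So RHS = -∫_0^1 v(x) φ(x) dx = 1/3.
LHS = RHS, so the identity holds for this test φ.
Moreover u is smooth here and v(x) = u'(x) = -2 pointwise, so the identity holds for every test function. Hence v is the weak derivative of u.


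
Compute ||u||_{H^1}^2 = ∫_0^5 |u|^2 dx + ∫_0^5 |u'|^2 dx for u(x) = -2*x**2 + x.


||u||_{H^1}^2 = 7465/3

The H^1 norm (squared) on an interval (0, L) is
  ||u||_{H^1}^2 = ∫_0^L u(x)^2 dx + ∫_0^L u'(x)^2 dx.
Compute u'(x) = 1 - 4*x.
Then u(x)^2 = 4*x**4 - 4*x**3 + x**2 and u'(x)^2 = 16*x**2 - 8*x + 1.
Integrate each monomial from 0 to 5 using ∫_0^5 c·x^n dx = c·5^(n+1)/(n+1):
  ∫_0^5 u(x)^2 dx = ∫_0^5 (4*x^4 - 4*x^3 + x^2) dx. Term by term:
    ∫_0^5 4*x^4 dx = 2500;  ∫_0^5 -4*x^3 dx = -625;  ∫_0^5 x^2 dx = 125/3.
  Sum: 2500 − 625 + 125/3 = 5750/3.
  ∫_0^5 u'(x)^2 dx = ∫_0^5 (16*x^2 - 8*x + 1) dx. Term by term:
    ∫_0^5 16*x^2 dx = 2000/3;  ∫_0^5 -8*x dx = -100;  ∫_0^5 1 dx = 5.
  Sum: 2000/3 − 100 + 5 = 1715/3.
Adding: ||u||_{H^1}^2 = 5750/3 + 1715/3 = 7465/3.


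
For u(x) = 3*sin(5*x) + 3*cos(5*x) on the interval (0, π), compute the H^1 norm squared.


||u||_{H^1(0,π)}^2 = 234*π

u'(x) = -15*sin(5*x) + 15*cos(5*x).
Expand u² and (u')² and integrate term by term on (0, π), using: for integers n ≥ 1, ∫_0^π sin²(nx) dx = ∫_0^π cos²(nx) dx = π/2; for n ≠ n', ∫_0^π sin(nx)sin(n'x) dx = ∫_0^π cos(nx)cos(n'x) dx = 0; and by product-to-sum, ∫_0^π sin(nx)cos(n'x) dx = ½∫_0^π [sin((n+n')x) + sin((n−n')x)] dx, which is 0 when n+n' is even and 2n/(n²−n'²) when n+n' is odd (it need not vanish on (0, π)).
  u² squared terms: (3)²·∫cos(5x)² dx = 9·π/2 = 9*π/2;  (3)²·∫sin(5x)² dx = 9·π/2 = 9*π/2.
  u² cross terms: 2·(3)·(3)·∫cos(5x)·sin(5x) dx = 18·(0) = 0.
  So ∫_0^π u² dx = 9*π/2 + 9*π/2 + 0 = 9*π.
  (u')² squared terms: (-15)²·∫sin(5x)² dx = 225·π/2 = 225*π/2;  (15)²·∫cos(5x)² dx = 225·π/2 = 225*π/2.
  (u')² cross terms: 2·(-15)·(15)·∫sin(5x)·cos(5x) dx = -450·(0) = 0.
  So ∫_0^π (u')² dx = 225*π/2 + 225*π/2 + 0 = 225*π.
||u||_{H^1}^2 = (9*π) + (225*π) = 234*π.


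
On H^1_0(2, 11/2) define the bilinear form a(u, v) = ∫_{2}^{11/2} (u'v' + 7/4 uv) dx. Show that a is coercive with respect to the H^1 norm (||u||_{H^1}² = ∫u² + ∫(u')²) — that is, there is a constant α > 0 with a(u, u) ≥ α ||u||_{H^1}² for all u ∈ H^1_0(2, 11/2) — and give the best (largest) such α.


α = 1

Coercivity of a(·,·) on H^1_0(2, 11/2) means a(u, u) ≥ α ||u||_{H^1}² for every u ∈ H^1_0.
The interval has length L = 7/2, and Poincaré/coercivity depend only on L. Here a(u, u) = ∫(u')² + (7/4)·∫u².
Here c = 7/4 ≥ 1, so a(u,u) = ∫(u')² + c∫u² ≥ ∫(u')² + ∫u² = ||u||_{H^1}², i.e. α = 1 works. No larger α is possible: a(u,u) ≥ α||u||_{H^1}² means (1−α)∫(u')² ≥ (α−c)∫u², and for the modes u_n = sin(nπ(x−x₀)/L) (x₀ the left endpoint) one has ∫u_n²/∫(u_n')² = (L/(nπ))² → 0, so a(u_n,u_n)/||u_n||_{H^1}² → 1. Hence the optimal constant is α = 1.
Therefore α = 1.


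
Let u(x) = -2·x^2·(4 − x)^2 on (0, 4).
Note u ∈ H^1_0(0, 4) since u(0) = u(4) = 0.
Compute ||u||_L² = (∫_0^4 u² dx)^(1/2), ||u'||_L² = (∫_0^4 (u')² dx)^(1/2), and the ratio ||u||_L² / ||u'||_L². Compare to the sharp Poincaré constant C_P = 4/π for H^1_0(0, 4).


||u||_L² / ||u'||_L² = 2*sqrt(3)/3 < C_P = 4/π.

u(x) = -2·x^2·(4 − x)^2, so u'(x) = 8*x*(-x^2 + 6*x - 8).
u(x) = -2·x^2·(4 − x)^2 vanishes at x = 0 and x = 4, so u ∈ H^1_0(0, 4). Differentiate via the product rule and integrate the resulting polynomials term by term.
  ∫_0^4 u² dx = ∫_0^4 (4*x^8 - 64*x^7 + 384*x^6 - 1024*x^5 + 1024*x^4) dx. Term by term:
    ∫_0^4 4*x^8 dx = 1048576/9;  ∫_0^4 -64*x^7 dx = -524288;  ∫_0^4 384*x^6 dx = 6291456/7;
    ∫_0^4 -1024*x^5 dx = -2097152/3;  ∫_0^4 1024*x^4 dx = 1048576/5.
  Sum: 1048576/9 − 524288 + 6291456/7 − 2097152/3 + 1048576/5 = 524288/315.
  ∫_0^4 (u')² dx = ∫_0^4 (64*x^6 - 768*x^5 + 3328*x^4 - 6144*x^3 + 4096*x^2) dx. Term by term:
    ∫_0^4 64*x^6 dx = 1048576/7;  ∫_0^4 -768*x^5 dx = -524288;  ∫_0^4 3328*x^4 dx = 3407872/5;
    ∫_0^4 -6144*x^3 dx = -393216;  ∫_0^4 4096*x^2 dx = 262144/3.
  Sum: 1048576/7 − 524288 + 3407872/5 − 393216 + 262144/3 = 131072/105.
∫_0^4 u² dx = 524288/315, so ||u||_L² = 512*sqrt(70)/105.
∫_0^4 (u')² dx = 131072/105, so ||u'||_L² = 256*sqrt(210)/105.
Ratio ||u||_L² / ||u'||_L² = 2*sqrt(3)/3.
Sharp Poincaré constant on H^1_0(0, 4) is C_P = L/π = 4/π, achieved by sin(π/4·x).
A polynomial bump cannot attain the sharp Poincaré constant (only the first sine eigenfunction does), so the ratio is strictly less than C_P, consistent with ||u||_L² ≤ C_P ||u'||_L².


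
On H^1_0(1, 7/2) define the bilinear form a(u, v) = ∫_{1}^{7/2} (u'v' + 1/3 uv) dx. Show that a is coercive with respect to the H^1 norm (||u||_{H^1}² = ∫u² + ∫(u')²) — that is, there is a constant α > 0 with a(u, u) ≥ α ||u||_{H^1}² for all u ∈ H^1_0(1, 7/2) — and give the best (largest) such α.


α = (25 + 12*π^2)/(3*(25 + 4*π^2))

Coercivity of a(·,·) on H^1_0(1, 7/2) means a(u, u) ≥ α ||u||_{H^1}² for every u ∈ H^1_0.
The interval has length L = 5/2, and Poincaré/coercivity depend only on L. Here a(u, u) = ∫(u')² + (1/3)·∫u².
Here 0 < c = 1/3 < 1. The condition a(u,u) ≥ α||u||_{H^1}² reads (1−α)∫(u')² ≥ (α−c)∫u². Any admissible α is ≤ 1 (rapidly oscillating u have ∫u²/∫(u')² → 0), and α = 1 would force 0 ≥ (1−c)∫u², impossible since c < 1; so 1−α > 0. By the sharp Poincaré inequality on H^1_0 of an interval of length L, ∫(u')² ≥ (π/L)²∫u² with equality for the first sine mode sin(π(x−x₀)/L) (x₀ the left endpoint), so the inequality holds for all u iff (1−α)(π/L)² ≥ α − c, i.e. α ≤ ((π/L)² + c)/((π/L)² + 1) = (1 + c(L/π)²)/(1 + (L/π)²). With (π/L)² = 4*π^2/25 and c = 1/3, the largest admissible constant is α = ((π/L)² + c)/((π/L)² + 1).
Simplifying, α = (25 + 12*π^2)/(3*(25 + 4*π^2)).


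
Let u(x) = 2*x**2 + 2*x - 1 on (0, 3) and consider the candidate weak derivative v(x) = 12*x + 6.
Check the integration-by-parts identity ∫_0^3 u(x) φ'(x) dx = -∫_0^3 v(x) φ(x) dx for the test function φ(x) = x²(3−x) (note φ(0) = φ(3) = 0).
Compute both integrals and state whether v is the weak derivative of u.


LHS = -621/10, RHS = -1863/10. No, v is not the weak derivative of u.

u(x) = 2*x**2 + 2*x - 1, classical derivative u'(x) = 4*x + 2.
φ(x) = x²(3−x), so φ'(x) = 3*x*(2 - x).
Note φ(0) = φ(3) = 0, so the boundary term u·φ vanishes.
LHS = ∫_0^3 u(x) φ'(x) dx = ∫_0^3 (-6*x^4 + 6*x^3 + 15*x^2 - 6*x) dx. Term by term:
  ∫_0^3 -6*x^4 dx = -1458/5;  ∫_0^3 6*x^3 dx = 243/2;  ∫_0^3 15*x^2 dx = 135;
  ∫_0^3 -6*x dx = -27.
Sum: -1458/5 + 243/2 + 135 − 27 = -621/10.
So LHS = -621/10.
∫_0^3 v(x) φ(x) dx = ∫_0^3 (-12*x^4 + 30*x^3 + 18*x^2) dx. Term by term:
  ∫_0^3 -12*x^4 dx = -2916/5;  ∫_0^3 30*x^3 dx = 1215/2;  ∫_0^3 18*x^2 dx = 162.
Sum: -2916/5 + 1215/2 + 162 = 1863/10.
So RHS = -∫_0^3 v(x) φ(x) dx = -1863/10.
LHS − RHS = 621/5 ≠ 0, so the identity fails.
(For a valid weak derivative the identity must hold for EVERY test function, in particular this one. The failure shows v is NOT the weak derivative of u.)
Correct weak derivative would be u'(x) = 4*x + 2.


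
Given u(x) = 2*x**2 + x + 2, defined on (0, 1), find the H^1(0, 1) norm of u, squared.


||u||_{H^1}^2 = 317/15

The H^1 norm (squared) on an interval (0, L) is
  ||u||_{H^1}^2 = ∫_0^L u(x)^2 dx + ∫_0^L u'(x)^2 dx.
Compute u'(x) = 4*x + 1.
Then u(x)^2 = 4*x**4 + 4*x**3 + 9*x**2 + 4*x + 4 and u'(x)^2 = 16*x**2 + 8*x + 1.
Integrate each monomial from 0 to 1 using ∫_0^1 c·x^n dx = c·1^(n+1)/(n+1):
  ∫_0^1 u(x)^2 dx = ∫_0^1 (4*x^4 + 4*x^3 + 9*x^2 + 4*x + 4) dx. Term by term:
    ∫_0^1 4*x^4 dx = 4/5;  ∫_0^1 4*x^3 dx = 1;  ∫_0^1 9*x^2 dx = 3;
    ∫_0^1 4*x dx = 2;  ∫_0^1 4 dx = 4.
  Sum: 4/5 + 1 + 3 + 2 + 4 = 54/5.
  ∫_0^1 u'(x)^2 dx = ∫_0^1 (16*x^2 + 8*x + 1) dx. Term by term:
    ∫_0^1 16*x^2 dx = 16/3;  ∫_0^1 8*x dx = 4;  ∫_0^1 1 dx = 1.
  Sum: 16/3 + 4 + 1 = 31/3.
Adding: ||u||_{H^1}^2 = 54/5 + 31/3 = 317/15.


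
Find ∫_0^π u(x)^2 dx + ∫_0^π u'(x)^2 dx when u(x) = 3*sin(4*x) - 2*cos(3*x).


||u||_{H^1(0,π)}^2 = -960/7 + 193*π/2

u'(x) = 6*sin(3*x) + 12*cos(4*x).
Expand u² and (u')² and integrate term by term on (0, π), using: for integers n ≥ 1, ∫_0^π sin²(nx) dx = ∫_0^π cos²(nx) dx = π/2; for n ≠ n', ∫_0^π sin(nx)sin(n'x) dx = ∫_0^π cos(nx)cos(n'x) dx = 0; and by product-to-sum, ∫_0^π sin(nx)cos(n'x) dx = ½∫_0^π [sin((n+n')x) + sin((n−n')x)] dx, which is 0 when n+n' is even and 2n/(n²−n'²) when n+n' is odd (it need not vanish on (0, π)).
  u² squared terms: (-2)²·∫cos(3x)² dx = 4·π/2 = 2*π;  (3)²·∫sin(4x)² dx = 9·π/2 = 9*π/2.
  u² cross terms: 2·(-2)·(3)·∫cos(3x)·sin(4x) dx = -12·(8/7) = -96/7.
  So ∫_0^π u² dx = 2*π + 9*π/2 − 96/7 = -96/7 + 13*π/2.
  (u')² squared terms: (6)²·∫sin(3x)² dx = 36·π/2 = 18*π;  (12)²·∫cos(4x)² dx = 144·π/2 = 72*π.
  (u')² cross terms: 2·(6)·(12)·∫sin(3x)·cos(4x) dx = 144·(-6/7) = -864/7.
  So ∫_0^π (u')² dx = 18*π + 72*π − 864/7 = -864/7 + 90*π.
||u||_{H^1}^2 = (-96/7 + 13*π/2) + (-864/7 + 90*π) = -960/7 + 193*π/2.


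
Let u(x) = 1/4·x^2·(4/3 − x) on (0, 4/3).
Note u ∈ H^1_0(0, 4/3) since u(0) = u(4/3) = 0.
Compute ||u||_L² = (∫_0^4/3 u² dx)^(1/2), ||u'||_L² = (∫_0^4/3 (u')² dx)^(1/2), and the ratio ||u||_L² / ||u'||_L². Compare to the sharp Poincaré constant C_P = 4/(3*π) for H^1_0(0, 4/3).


||u||_L² / ||u'||_L² = 2*sqrt(14)/21 < C_P = 4/(3*π).

u(x) = 1/4·x^2·(4/3 − x), so u'(x) = x*(8 - 9*x)/12.
u(x) = 1/4·x^2·(4/3 − x) vanishes at x = 0 and x = 4/3, so u ∈ H^1_0(0, 4/3). Differentiate via the product rule and integrate the resulting polynomials term by term.
  ∫_0^4/3 u² dx = ∫_0^4/3 (x^6/16 - x^5/6 + x^4/9) dx. Term by term:
    ∫_0^4/3 x^6/16 dx = 1024/15309;  ∫_0^4/3 -x^5/6 dx = -1024/6561;  ∫_0^4/3 x^4/9 dx = 1024/10935.
  Sum: 1024/15309 − 1024/6561 + 1024/10935 = 1024/229635.
  ∫_0^4/3 (u')² dx = ∫_0^4/3 (9*x^4/16 - x^3 + 4*x^2/9) dx. Term by term:
    ∫_0^4/3 9*x^4/16 dx = 64/135;  ∫_0^4/3 -x^3 dx = -64/81;  ∫_0^4/3 4*x^2/9 dx = 256/729.
  Sum: 64/135 − 64/81 + 256/729 = 128/3645.
∫_0^4/3 u² dx = 1024/229635, so ||u||_L² = 32*sqrt(35)/2835.
∫_0^4/3 (u')² dx = 128/3645, so ||u'||_L² = 8*sqrt(10)/135.
Ratio ||u||_L² / ||u'||_L² = 2*sqrt(14)/21.
Sharp Poincaré constant on H^1_0(0, 4/3) is C_P = L/π = 4/(3*π), achieved by sin(3*π/4·x).
A polynomial bump cannot attain the sharp Poincaré constant (only the first sine eigenfunction does), so the ratio is strictly less than C_P, consistent with ||u||_L² ≤ C_P ||u'||_L².


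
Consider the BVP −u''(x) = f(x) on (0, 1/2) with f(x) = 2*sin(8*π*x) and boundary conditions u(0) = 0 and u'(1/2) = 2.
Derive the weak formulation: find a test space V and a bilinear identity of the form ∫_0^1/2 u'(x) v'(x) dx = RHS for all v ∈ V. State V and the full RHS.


V = {v ∈ H^1(0, 1/2) : v(0) = 0} (test functions vanish at x = 0 where u is specified); weak form: ∫_0^1/2 u'v' dx = ∫_0^1/2 (2*sin(8*π*x)) v dx + 2·v(1/2) for all v ∈ V.

Multiply both sides by a test function v and integrate from 0 to 1/2:
  ∫_0^1/2 −u''(x) v(x) dx = ∫_0^1/2 f(x) v(x) dx.
Integrate the LHS by parts once:
  ∫_0^1/2 −u'' v dx = −[u'(x) v(x)]_0^1/2 + ∫_0^1/2 u'(x) v'(x) dx.
Thus ∫_0^1/2 u'(x) v'(x) dx = ∫_0^1/2 f(x) v(x) dx + [u'(x) v(x)]_0^1/2.
Choose V so that boundary terms are either known or forced to vanish.
Mixed BC: u(0) = 0 (Dirichlet) and u'(1/2) = 2 (Neumann). Define V = {v ∈ H^1(0, 1/2) : v(0) = 0}. Then [u' v]_0^1/2 = u'(1/2)·v(1/2) − u'(0)·0 = 2·v(1/2).
Weak formulation: find u (satisfying any essential BC) such that ∫_0^1/2 u'(x) v'(x) dx = ∫_0^1/2 f v dx + 2·v(1/2) for all v ∈ V (Dirichlet at 0 absorbed into V; Neumann datum at x = 1/2 contributes the boundary term).
Substituting f(x) = 2*sin(8*π*x), the right-hand side is ∫_0^1/2 (2*sin(8*π*x)) v dx + 2·v(1/2).


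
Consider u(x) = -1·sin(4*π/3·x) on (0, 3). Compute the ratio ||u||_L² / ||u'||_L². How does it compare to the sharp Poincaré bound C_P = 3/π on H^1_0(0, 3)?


||u||_L² / ||u'||_L² = 3/(4*π) < C_P = 3/π.

u(x) = -1·sin(4*π/3·x), so u'(x) = -4*π*cos(4*π*x/3)/3.
Writing u(x) = A·sin(kπx/L) with A = -1 and k = 4, use ∫_0^L sin²(kπx/L) dx = L/2 and ∫_0^L cos²(kπx/L) dx = L/2.
u² = 1·sin²(4*π/3·x) and (u')² = 16*π^2/9·cos²(4*π/3·x), and each of sin², cos² integrates to L/2 = 3/2 over (0, 3).
∫_0^3 u² dx = 3/2, so ||u||_L² = sqrt(6)/2.
∫_0^3 (u')² dx = 8*π^2/3, so ||u'||_L² = 2*sqrt(6)*π/3.
Ratio ||u||_L² / ||u'||_L² = 3/(4*π).
Sharp Poincaré constant on H^1_0(0, 3) is C_P = L/π = 3/π, achieved by sin(π/3·x).
This is the k = 4 harmonic; the ratio L/(kπ) is strictly less than C_P = L/π, consistent with the sharp inequality ||u||_L² ≤ C_P ||u'||_L².


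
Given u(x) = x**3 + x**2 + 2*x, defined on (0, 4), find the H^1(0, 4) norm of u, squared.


||u||_{H^1}^2 = 283632/35

The H^1 norm (squared) on an interval (0, L) is
  ||u||_{H^1}^2 = ∫_0^L u(x)^2 dx + ∫_0^L u'(x)^2 dx.
Compute u'(x) = 3*x**2 + 2*x + 2.
Then u(x)^2 = x**6 + 2*x**5 + 5*x**4 + 4*x**3 + 4*x**2 and u'(x)^2 = 9*x**4 + 12*x**3 + 16*x**2 + 8*x + 4.
Integrate each monomial from 0 to 4 using ∫_0^4 c·x^n dx = c·4^(n+1)/(n+1):
  ∫_0^4 u(x)^2 dx = ∫_0^4 (x^6 + 2*x^5 + 5*x^4 + 4*x^3 + 4*x^2) dx. Term by term:
    ∫_0^4 x^6 dx = 16384/7;  ∫_0^4 2*x^5 dx = 4096/3;  ∫_0^4 5*x^4 dx = 1024;
    ∫_0^4 4*x^3 dx = 256;  ∫_0^4 4*x^2 dx = 256/3.
  Sum: 16384/7 + 4096/3 + 1024 + 256 + 256/3 = 106496/21.
  ∫_0^4 u'(x)^2 dx = ∫_0^4 (9*x^4 + 12*x^3 + 16*x^2 + 8*x + 4) dx. Term by term:
    ∫_0^4 9*x^4 dx = 9216/5;  ∫_0^4 12*x^3 dx = 768;  ∫_0^4 16*x^2 dx = 1024/3;
    ∫_0^4 8*x dx = 64;  ∫_0^4 4 dx = 16.
  Sum: 9216/5 + 768 + 1024/3 + 64 + 16 = 45488/15.
Adding: ||u||_{H^1}^2 = 106496/21 + 45488/15 = 283632/35.


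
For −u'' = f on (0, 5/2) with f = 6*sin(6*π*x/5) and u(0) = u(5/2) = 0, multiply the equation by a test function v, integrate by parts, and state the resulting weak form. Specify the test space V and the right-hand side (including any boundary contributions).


V = H^1_0(0, 5/2) (so v(0) = v(5/2) = 0); weak form: ∫_0^5/2 u'v' dx = ∫_0^5/2 (6*sin(6*π*x/5)) v dx for all v ∈ V.

Multiply both sides by a test function v and integrate from 0 to 5/2:
  ∫_0^5/2 −u''(x) v(x) dx = ∫_0^5/2 f(x) v(x) dx.
Integrate the LHS by parts once:
  ∫_0^5/2 −u'' v dx = −[u'(x) v(x)]_0^5/2 + ∫_0^5/2 u'(x) v'(x) dx.
Thus ∫_0^5/2 u'(x) v'(x) dx = ∫_0^5/2 f(x) v(x) dx + [u'(x) v(x)]_0^5/2.
Choose V so that boundary terms are either known or forced to vanish.
u is Dirichlet: u(0) = u(5/2) = 0. Let V = H^1_0(0, 5/2); then v(0) = v(5/2) = 0, and [u' v]_0^5/2 = 0.
Weak formulation: find u (satisfying any essential BC) such that ∫_0^5/2 u'(x) v'(x) dx = ∫_0^5/2 f v dx for all v ∈ V.
Substituting f(x) = 6*sin(6*π*x/5), the right-hand side is ∫_0^5/2 (6*sin(6*π*x/5)) v dx.


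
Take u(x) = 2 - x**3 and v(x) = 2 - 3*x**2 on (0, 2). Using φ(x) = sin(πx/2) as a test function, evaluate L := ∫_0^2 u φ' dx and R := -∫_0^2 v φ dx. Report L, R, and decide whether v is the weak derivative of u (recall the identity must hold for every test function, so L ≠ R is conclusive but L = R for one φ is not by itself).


LHS = -96/π^3 + 24/π, RHS = -96/π^3 + 16/π. No, v is not the weak derivative of u.

u(x) = 2 - x**3, classical derivative u'(x) = -3*x**2.
φ(x) = sin(πx/2), so φ'(x) = π*cos(π*x/2)/2.
Note φ(0) = φ(2) = 0, so the boundary term u·φ vanishes.
LHS = ∫_0^2 u(x) φ'(x) dx = ∫_0^2 (-π*x^3*cos(π*x/2)/2 + π*cos(π*x/2)) dx. Term by term:
  ∫_0^2 π*cos(π*x/2) dx = 0;  ∫_0^2 -π*x^3*cos(π*x/2)/2 dx = -96/π^3 + 24/π.
Sum: 0 + -96/π^3 + 24/π = -96/π^3 + 24/π.
So LHS = -96/π^3 + 24/π.
∫_0^2 v(x) φ(x) dx = ∫_0^2 (-3*x^2*sin(π*x/2) + 2*sin(π*x/2)) dx. Term by term:
  ∫_0^2 2*sin(π*x/2) dx = 8/π;  ∫_0^2 -3*x^2*sin(π*x/2) dx = -24/π + 96/π^3.
Sum: 8/π + -24/π + 96/π^3 = -16/π + 96/π^3.
So RHS = -∫_0^2 v(x) φ(x) dx = -96/π^3 + 16/π.
LHS − RHS = 8/π ≠ 0, so the identity fails.
(For a valid weak derivative the identity must hold for EVERY test function, in particular this one. The failure shows v is NOT the weak derivative of u.)
Correct weak derivative would be u'(x) = -3*x**2.


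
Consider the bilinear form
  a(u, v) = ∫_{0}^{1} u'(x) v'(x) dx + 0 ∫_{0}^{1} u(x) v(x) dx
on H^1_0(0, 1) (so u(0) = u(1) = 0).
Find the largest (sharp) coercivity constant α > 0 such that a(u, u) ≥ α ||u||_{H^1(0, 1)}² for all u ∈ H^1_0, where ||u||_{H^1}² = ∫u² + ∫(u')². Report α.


α = π^2/(1 + π^2)

Coercivity of a(·,·) on H^1_0(0, 1) means a(u, u) ≥ α ||u||_{H^1}² for every u ∈ H^1_0.
The interval has length L = 1, and Poincaré/coercivity depend only on L. Here a(u, u) = ∫(u')² + (0)·∫u².
Here c = 0, so a(u,u) = ∫(u')² alone. The condition a(u,u) ≥ α||u||_{H^1}² reads (1−α)∫(u')² ≥ (α−c)∫u². Any admissible α is ≤ 1 (rapidly oscillating u have ∫u²/∫(u')² → 0), and α = 1 would force 0 ≥ (1−c)∫u², impossible since c < 1; so 1−α > 0. By the sharp Poincaré inequality on H^1_0 of an interval of length L, ∫(u')² ≥ (π/L)²∫u² with equality for the first sine mode sin(π(x−x₀)/L) (x₀ the left endpoint), so the inequality holds for all u iff (1−α)(π/L)² ≥ α − c, i.e. α ≤ ((π/L)² + c)/((π/L)² + 1) = (1 + c(L/π)²)/(1 + (L/π)²). (Direct route, valid since c ≤ 0: Poincaré gives c∫u² ≥ c(L/π)²∫(u')², so a(u,u) ≥ (1 + c(L/π)²)∫(u')², while ||u||_{H^1}² ≤ (1 + (L/π)²)∫(u')²; dividing yields the same α.) With (π/L)² = π^2 and c = 0, the largest admissible constant is α = ((π/L)² + c)/((π/L)² + 1).
Simplifying, α = π^2/(1 + π^2).


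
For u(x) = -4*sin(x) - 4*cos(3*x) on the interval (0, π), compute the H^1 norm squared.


||u||_{H^1(0,π)}^2 = 96*π

u'(x) = 12*sin(3*x) - 4*cos(x).
Expand u² and (u')² and integrate term by term on (0, π), using: for integers n ≥ 1, ∫_0^π sin²(nx) dx = ∫_0^π cos²(nx) dx = π/2; for n ≠ n', ∫_0^π sin(nx)sin(n'x) dx = ∫_0^π cos(nx)cos(n'x) dx = 0; and by product-to-sum, ∫_0^π sin(nx)cos(n'x) dx = ½∫_0^π [sin((n+n')x) + sin((n−n')x)] dx, which is 0 when n+n' is even and 2n/(n²−n'²) when n+n' is odd (it need not vanish on (0, π)).
  u² squared terms: (-4)²·∫cos(3x)² dx = 16·π/2 = 8*π;  (-4)²·∫sin(x)² dx = 16·π/2 = 8*π.
  u² cross terms: 2·(-4)·(-4)·∫cos(3x)·sin(x) dx = 32·(0) = 0.
  So ∫_0^π u² dx = 8*π + 8*π + 0 = 16*π.
  (u')² squared terms: (-4)²·∫cos(x)² dx = 16·π/2 = 8*π;  (12)²·∫sin(3x)² dx = 144·π/2 = 72*π.
  (u')² cross terms: 2·(-4)·(12)·∫cos(x)·sin(3x) dx = -96·(0) = 0.
  So ∫_0^π (u')² dx = 8*π + 72*π + 0 = 80*π.
||u||_{H^1}^2 = (16*π) + (80*π) = 96*π.


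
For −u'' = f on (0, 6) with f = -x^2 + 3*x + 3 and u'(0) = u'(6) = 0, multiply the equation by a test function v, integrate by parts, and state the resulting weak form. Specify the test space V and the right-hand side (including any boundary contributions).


V = H^1(0, 6) (no boundary constraint on v; u is determined up to an additive constant); weak form: ∫_0^6 u'v' dx = ∫_0^6 (-x^2 + 3*x + 3) v dx for all v ∈ V.

Multiply both sides by a test function v and integrate from 0 to 6:
  ∫_0^6 −u''(x) v(x) dx = ∫_0^6 f(x) v(x) dx.
Integrate the LHS by parts once:
  ∫_0^6 −u'' v dx = −[u'(x) v(x)]_0^6 + ∫_0^6 u'(x) v'(x) dx.
Thus ∫_0^6 u'(x) v'(x) dx = ∫_0^6 f(x) v(x) dx + [u'(x) v(x)]_0^6.
Choose V so that boundary terms are either known or forced to vanish.
u has homogeneous Neumann: u'(0) = u'(6) = 0. So [u' v]_0^6 = 0·v(6) − 0·v(0) = 0 for any v; take V = H^1(0, 6).
Weak formulation: find u (satisfying any essential BC) such that ∫_0^6 u'(x) v'(x) dx = ∫_0^6 f v dx for all v ∈ V (homogeneous Neumann, so boundary terms vanish).
Substituting f(x) = -x^2 + 3*x + 3, the right-hand side is ∫_0^6 (-x^2 + 3*x + 3) v dx.
Compatibility check (pure Neumann): taking v ≡ 1 ∈ V gives 0 = ∫_0^6 f dx + (0) − (0), i.e. ∫_0^6 f dx must equal u'(0) − u'(6) = 0. Indeed ∫_0^6 (-x^2 + 3*x + 3) dx = 0, so the data are compatible. The solution is then unique only up to an additive constant (fix it e.g. by requiring ∫_0^6 u dx = 0).


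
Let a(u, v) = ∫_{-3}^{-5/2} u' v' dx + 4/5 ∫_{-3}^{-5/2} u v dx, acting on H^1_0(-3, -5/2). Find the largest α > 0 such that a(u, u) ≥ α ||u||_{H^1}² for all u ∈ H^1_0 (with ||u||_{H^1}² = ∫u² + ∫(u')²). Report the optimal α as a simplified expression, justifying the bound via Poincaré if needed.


α = 4*(1 + 5*π^2)/(5*(1 + 4*π^2))

Coercivity of a(·,·) on H^1_0(-3, -5/2) means a(u, u) ≥ α ||u||_{H^1}² for every u ∈ H^1_0.
The interval has length L = 1/2, and Poincaré/coercivity depend only on L. Here a(u, u) = ∫(u')² + (4/5)·∫u².
Here 0 < c = 4/5 < 1. The condition a(u,u) ≥ α||u||_{H^1}² reads (1−α)∫(u')² ≥ (α−c)∫u². Any admissible α is ≤ 1 (rapidly oscillating u have ∫u²/∫(u')² → 0), and α = 1 would force 0 ≥ (1−c)∫u², impossible since c < 1; so 1−α > 0. By the sharp Poincaré inequality on H^1_0 of an interval of length L, ∫(u')² ≥ (π/L)²∫u² with equality for the first sine mode sin(π(x−x₀)/L) (x₀ the left endpoint), so the inequality holds for all u iff (1−α)(π/L)² ≥ α − c, i.e. α ≤ ((π/L)² + c)/((π/L)² + 1) = (1 + c(L/π)²)/(1 + (L/π)²). With (π/L)² = 4*π^2 and c = 4/5, the largest admissible constant is α = ((π/L)² + c)/((π/L)² + 1).
Simplifying, α = 4*(1 + 5*π^2)/(5*(1 + 4*π^2)).


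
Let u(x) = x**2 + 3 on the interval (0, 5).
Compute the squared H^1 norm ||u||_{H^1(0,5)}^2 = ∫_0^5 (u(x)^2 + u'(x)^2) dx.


||u||_{H^1}^2 = 3260/3

The H^1 norm (squared) on an interval (0, L) is
  ||u||_{H^1}^2 = ∫_0^L u(x)^2 dx + ∫_0^L u'(x)^2 dx.
Compute u'(x) = 2*x.
Then u(x)^2 = x**4 + 6*x**2 + 9 and u'(x)^2 = 4*x**2.
Integrate each monomial from 0 to 5 using ∫_0^5 c·x^n dx = c·5^(n+1)/(n+1):
  ∫_0^5 u(x)^2 dx = ∫_0^5 (x^4 + 6*x^2 + 9) dx. Term by term:
    ∫_0^5 x^4 dx = 625;  ∫_0^5 6*x^2 dx = 250;  ∫_0^5 9 dx = 45.
  Sum: 625 + 250 + 45 = 920.
  ∫_0^5 u'(x)^2 dx = ∫_0^5 (4*x^2) dx. Term by term:
    ∫_0^5 4*x^2 dx = 500/3.
Adding: ||u||_{H^1}^2 = 920 + 500/3 = 3260/3.


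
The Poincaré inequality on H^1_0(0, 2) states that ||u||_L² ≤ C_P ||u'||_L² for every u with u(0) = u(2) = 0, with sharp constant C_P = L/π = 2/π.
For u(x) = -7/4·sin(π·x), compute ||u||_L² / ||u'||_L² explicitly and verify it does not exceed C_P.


||u||_L² / ||u'||_L² = 1/π < C_P = 2/π.

u(x) = -7/4·sin(π·x), so u'(x) = -7*π*cos(π*x)/4.
Writing u(x) = A·sin(kπx/L) with A = -7/4 and k = 2, use ∫_0^L sin²(kπx/L) dx = L/2 and ∫_0^L cos²(kπx/L) dx = L/2.
u² = 49/16·sin²(π·x) and (u')² = 49*π^2/16·cos²(π·x), and each of sin², cos² integrates to L/2 = 1 over (0, 2).
∫_0^2 u² dx = 49/16, so ||u||_L² = 7/4.
∫_0^2 (u')² dx = 49*π^2/16, so ||u'||_L² = 7*π/4.
Ratio ||u||_L² / ||u'||_L² = 1/π.
Sharp Poincaré constant on H^1_0(0, 2) is C_P = L/π = 2/π, achieved by sin(π/2·x).
This is the k = 2 harmonic; the ratio L/(kπ) is strictly less than C_P = L/π, consistent with the sharp inequality ||u||_L² ≤ C_P ||u'||_L².
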